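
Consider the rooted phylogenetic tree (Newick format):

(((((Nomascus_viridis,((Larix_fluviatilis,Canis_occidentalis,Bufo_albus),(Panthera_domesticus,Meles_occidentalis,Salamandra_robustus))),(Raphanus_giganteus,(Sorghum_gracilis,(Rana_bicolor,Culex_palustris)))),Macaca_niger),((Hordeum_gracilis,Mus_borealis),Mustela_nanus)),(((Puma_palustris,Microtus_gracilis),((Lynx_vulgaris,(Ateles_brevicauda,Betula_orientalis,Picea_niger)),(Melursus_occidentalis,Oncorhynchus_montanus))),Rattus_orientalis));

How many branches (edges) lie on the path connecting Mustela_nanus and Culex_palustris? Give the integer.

The MRCA of Mustela_nanus and Culex_palustris is the node subtending ((((Nomascus_viridis,((Larix_fluviatilis,Canis_occidentalis,Bufo_albus),(Panthera_domesticus,Meles_occidentalis,Salamandra_robustus))),(Raphanus_giganteus,(Sorghum_gracilis,(Rana_bicolor,Culex_palustris)))),Macaca_niger),((Hordeum_gracilis,Mus_borealis),Mustela_nanus)).
From Mustela_nanus up to that node: 2 branches. From Culex_palustris up to the same node: 6 branches. Total: 2 + 6 = 8.

8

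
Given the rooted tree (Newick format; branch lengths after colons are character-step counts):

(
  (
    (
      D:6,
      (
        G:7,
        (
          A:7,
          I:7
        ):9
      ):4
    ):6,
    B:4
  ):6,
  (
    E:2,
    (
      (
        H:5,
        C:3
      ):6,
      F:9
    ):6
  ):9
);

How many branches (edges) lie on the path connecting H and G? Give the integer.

8

The MRCA of H and G is the root of the tree.
From H up to that node: 4 branches. From G up to the same node: 4 branches. Total: 4 + 4 = 8.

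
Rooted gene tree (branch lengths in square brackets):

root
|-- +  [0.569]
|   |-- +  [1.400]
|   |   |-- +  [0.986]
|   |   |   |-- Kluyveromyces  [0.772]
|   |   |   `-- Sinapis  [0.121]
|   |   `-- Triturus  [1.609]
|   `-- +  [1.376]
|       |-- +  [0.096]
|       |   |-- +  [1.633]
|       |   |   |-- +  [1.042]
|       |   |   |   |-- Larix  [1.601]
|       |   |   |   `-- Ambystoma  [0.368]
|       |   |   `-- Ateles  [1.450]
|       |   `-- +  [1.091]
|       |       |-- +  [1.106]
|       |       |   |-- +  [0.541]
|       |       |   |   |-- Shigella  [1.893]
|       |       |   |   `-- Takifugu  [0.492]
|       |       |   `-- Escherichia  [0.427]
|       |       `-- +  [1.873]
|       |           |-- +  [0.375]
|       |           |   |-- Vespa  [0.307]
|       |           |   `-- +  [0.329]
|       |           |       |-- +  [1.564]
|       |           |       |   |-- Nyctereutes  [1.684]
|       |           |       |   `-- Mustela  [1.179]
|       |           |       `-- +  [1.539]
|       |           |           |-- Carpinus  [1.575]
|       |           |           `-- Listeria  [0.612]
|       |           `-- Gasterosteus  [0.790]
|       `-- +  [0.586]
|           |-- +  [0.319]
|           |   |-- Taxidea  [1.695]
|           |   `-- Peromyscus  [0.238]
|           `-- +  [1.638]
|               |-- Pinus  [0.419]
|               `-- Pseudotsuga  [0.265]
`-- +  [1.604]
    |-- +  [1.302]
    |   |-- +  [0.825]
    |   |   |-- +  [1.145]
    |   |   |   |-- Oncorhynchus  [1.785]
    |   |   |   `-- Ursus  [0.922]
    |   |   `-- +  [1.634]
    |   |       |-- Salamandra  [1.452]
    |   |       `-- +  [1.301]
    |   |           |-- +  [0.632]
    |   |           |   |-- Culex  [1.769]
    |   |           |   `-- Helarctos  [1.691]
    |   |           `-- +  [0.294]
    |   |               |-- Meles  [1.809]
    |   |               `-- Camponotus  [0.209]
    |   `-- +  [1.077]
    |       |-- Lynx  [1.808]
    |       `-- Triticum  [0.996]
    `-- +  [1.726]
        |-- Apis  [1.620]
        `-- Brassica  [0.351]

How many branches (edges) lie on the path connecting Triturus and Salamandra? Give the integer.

8

The MRCA of Triturus and Salamandra is the root of the tree.
From Triturus up to that node: 3 branches. From Salamandra up to the same node: 5 branches. Total: 3 + 5 = 8.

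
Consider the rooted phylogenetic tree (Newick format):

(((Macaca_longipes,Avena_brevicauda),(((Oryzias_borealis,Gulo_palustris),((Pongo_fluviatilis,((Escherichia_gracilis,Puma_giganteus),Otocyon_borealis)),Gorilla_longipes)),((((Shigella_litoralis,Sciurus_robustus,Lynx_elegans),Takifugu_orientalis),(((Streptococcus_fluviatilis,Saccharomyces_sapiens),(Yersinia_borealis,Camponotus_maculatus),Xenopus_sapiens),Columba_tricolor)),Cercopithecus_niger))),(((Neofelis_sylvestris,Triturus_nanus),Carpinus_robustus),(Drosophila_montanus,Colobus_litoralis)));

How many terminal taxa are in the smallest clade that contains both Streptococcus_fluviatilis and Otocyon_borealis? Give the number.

The MRCA of Streptococcus_fluviatilis and Otocyon_borealis is the node subtending (((Oryzias_borealis,Gulo_palustris),((Pongo_fluviatilis,((Escherichia_gracilis,Puma_giganteus),Otocyon_borealis)),Gorilla_longipes)),((((Shigella_litoralis,Sciurus_robustus,Lynx_elegans),Takifugu_orientalis),(((Streptococcus_fluviatilis,Saccharomyces_sapiens),(Yersinia_borealis,Camponotus_maculatus),Xenopus_sapiens),Columba_tricolor)),Cercopithecus_niger)).
That clade contains 18 terminal taxa: Camponotus_maculatus, Cercopithecus_niger, Columba_tricolor, Escherichia_gracilis, Gorilla_longipes, Gulo_palustris, Lynx_elegans, Oryzias_borealis, Otocyon_borealis, Pongo_fluviatilis, Puma_giganteus, Saccharomyces_sapiens, Sciurus_robustus, Shigella_litoralis, Streptococcus_fluviatilis, Takifugu_orientalis, Xenopus_sapiens, Yersinia_borealis.

18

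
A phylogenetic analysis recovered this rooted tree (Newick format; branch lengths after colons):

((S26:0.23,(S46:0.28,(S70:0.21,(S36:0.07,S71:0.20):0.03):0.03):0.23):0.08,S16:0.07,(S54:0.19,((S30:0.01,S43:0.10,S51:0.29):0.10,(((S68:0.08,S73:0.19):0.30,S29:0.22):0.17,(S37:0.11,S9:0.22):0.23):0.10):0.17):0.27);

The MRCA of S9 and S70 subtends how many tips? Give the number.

15

The MRCA of S9 and S70 is the root, so the clade is the entire tree.
That clade contains 15 terminal taxa: S16, S26, S29, S30, S36, S37, S43, S46, S51, S54, S68, S70, S71, S73, S9.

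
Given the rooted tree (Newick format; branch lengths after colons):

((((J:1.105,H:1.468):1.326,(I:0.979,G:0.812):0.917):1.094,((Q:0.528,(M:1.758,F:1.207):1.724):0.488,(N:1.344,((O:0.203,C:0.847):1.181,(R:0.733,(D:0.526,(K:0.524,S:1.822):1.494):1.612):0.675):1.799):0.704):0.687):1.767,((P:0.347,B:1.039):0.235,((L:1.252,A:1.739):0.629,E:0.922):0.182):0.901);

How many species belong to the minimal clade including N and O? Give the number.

7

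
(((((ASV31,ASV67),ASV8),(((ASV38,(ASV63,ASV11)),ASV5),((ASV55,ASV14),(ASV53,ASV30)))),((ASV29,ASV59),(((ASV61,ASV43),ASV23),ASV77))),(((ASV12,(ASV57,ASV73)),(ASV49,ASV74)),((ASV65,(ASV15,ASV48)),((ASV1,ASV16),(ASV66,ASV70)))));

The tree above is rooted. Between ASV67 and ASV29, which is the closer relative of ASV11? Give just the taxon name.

ASV67

The MRCA of ASV11 and ASV67 subtends (((ASV31,ASV67),ASV8),(((ASV38,(ASV63,ASV11)),ASV5),((ASV55,ASV14),(ASV53,ASV30)))) (11 taxa).
The MRCA of ASV11 and ASV29 subtends ((((ASV31,ASV67),ASV8),(((ASV38,(ASV63,ASV11)),ASV5),((ASV55,ASV14),(ASV53,ASV30)))),((ASV29,ASV59),(((ASV61,ASV43),ASV23),ASV77))) (17 taxa).
The first is nested inside the second, so ASV11 shares a more recent common ancestor with ASV67.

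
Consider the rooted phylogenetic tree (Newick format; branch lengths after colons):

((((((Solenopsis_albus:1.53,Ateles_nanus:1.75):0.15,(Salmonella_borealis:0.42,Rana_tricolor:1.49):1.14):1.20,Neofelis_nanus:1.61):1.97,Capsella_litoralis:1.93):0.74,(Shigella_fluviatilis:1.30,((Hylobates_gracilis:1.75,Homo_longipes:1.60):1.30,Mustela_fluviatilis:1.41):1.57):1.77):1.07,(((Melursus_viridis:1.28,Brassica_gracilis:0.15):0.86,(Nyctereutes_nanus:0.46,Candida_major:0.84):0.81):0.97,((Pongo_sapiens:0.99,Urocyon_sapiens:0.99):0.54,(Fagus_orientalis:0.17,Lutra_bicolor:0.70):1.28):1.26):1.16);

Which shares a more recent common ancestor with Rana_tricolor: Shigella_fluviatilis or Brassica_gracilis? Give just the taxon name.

The MRCA of Rana_tricolor and Shigella_fluviatilis subtends (((((Solenopsis_albus,Ateles_nanus),(Salmonella_borealis,Rana_tricolor)),Neofelis_nanus),Capsella_litoralis),(Shigella_fluviatilis,((Hylobates_gracilis,Homo_longipes),Mustela_fluviatilis))) (10 taxa).
The MRCA of Rana_tricolor and Brassica_gracilis is the root, subtending the entire tree (18 taxa).
The first is nested inside the second, so Rana_tricolor shares a more recent common ancestor with Shigella_fluviatilis.

Shigella_fluviatilis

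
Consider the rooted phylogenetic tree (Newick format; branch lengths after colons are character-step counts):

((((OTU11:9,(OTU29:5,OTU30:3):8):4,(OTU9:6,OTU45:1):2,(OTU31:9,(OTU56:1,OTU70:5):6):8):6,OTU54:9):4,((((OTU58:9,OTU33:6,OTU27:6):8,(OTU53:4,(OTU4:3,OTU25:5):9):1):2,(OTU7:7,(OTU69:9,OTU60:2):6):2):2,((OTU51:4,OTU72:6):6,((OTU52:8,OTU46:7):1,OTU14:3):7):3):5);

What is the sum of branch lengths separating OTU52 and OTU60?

31

The path runs OTU52 → … → MRCA → … → OTU60; the MRCA is the node subtending ((((OTU58,OTU33,OTU27),(OTU53,(OTU4,OTU25))),(OTU7,(OTU69,OTU60))),((OTU51,OTU72),((OTU52,OTU46),OTU14))).
Branch lengths along that path: 8 + 1 + 7 + 3 + 2 + 2 + 6 + 2 = 31.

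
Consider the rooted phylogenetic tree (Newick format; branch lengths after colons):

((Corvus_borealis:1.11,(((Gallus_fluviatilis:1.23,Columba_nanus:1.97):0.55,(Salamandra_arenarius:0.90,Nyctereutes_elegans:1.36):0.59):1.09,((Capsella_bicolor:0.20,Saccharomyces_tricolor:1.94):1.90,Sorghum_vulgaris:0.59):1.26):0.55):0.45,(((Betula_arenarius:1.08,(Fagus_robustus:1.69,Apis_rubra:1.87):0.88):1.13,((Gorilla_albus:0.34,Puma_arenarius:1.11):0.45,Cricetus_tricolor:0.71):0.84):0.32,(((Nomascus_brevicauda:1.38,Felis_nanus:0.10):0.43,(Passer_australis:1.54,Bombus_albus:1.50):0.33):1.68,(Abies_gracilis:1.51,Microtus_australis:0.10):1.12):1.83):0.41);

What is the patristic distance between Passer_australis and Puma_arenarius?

8.10

The path runs Passer_australis → … → MRCA → … → Puma_arenarius; the MRCA is the node subtending (((Betula_arenarius,(Fagus_robustus,Apis_rubra)),((Gorilla_albus,Puma_arenarius),Cricetus_tricolor)),(((Nomascus_brevicauda,Felis_nanus),(Passer_australis,Bombus_albus)),(Abies_gracilis,Microtus_australis))).
Branch lengths along that path: 1.54 + 0.33 + 1.68 + 1.83 + 0.32 + 0.84 + 0.45 + 1.11 = 8.10.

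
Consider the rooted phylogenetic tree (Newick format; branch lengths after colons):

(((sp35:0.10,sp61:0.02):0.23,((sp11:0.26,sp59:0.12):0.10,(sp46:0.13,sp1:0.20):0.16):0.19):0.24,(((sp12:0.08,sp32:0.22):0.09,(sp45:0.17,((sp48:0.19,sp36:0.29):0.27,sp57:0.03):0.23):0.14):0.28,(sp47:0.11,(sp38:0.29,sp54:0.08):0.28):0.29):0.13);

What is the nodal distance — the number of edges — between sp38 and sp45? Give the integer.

6

The MRCA of sp38 and sp45 is the node subtending (((sp12,sp32),(sp45,((sp48,sp36),sp57))),(sp47,(sp38,sp54))).
From sp38 up to that node: 3 branches. From sp45 up to the same node: 3 branches. Total: 3 + 3 = 6.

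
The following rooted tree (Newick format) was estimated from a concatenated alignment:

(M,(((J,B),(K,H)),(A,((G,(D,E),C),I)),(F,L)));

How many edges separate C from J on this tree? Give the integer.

The MRCA of C and J is the node subtending (((J,B),(K,H)),(A,((G,(D,E),C),I)),(F,L)).
From C up to that node: 4 branches. From J up to the same node: 3 branches. Total: 4 + 3 = 7.

7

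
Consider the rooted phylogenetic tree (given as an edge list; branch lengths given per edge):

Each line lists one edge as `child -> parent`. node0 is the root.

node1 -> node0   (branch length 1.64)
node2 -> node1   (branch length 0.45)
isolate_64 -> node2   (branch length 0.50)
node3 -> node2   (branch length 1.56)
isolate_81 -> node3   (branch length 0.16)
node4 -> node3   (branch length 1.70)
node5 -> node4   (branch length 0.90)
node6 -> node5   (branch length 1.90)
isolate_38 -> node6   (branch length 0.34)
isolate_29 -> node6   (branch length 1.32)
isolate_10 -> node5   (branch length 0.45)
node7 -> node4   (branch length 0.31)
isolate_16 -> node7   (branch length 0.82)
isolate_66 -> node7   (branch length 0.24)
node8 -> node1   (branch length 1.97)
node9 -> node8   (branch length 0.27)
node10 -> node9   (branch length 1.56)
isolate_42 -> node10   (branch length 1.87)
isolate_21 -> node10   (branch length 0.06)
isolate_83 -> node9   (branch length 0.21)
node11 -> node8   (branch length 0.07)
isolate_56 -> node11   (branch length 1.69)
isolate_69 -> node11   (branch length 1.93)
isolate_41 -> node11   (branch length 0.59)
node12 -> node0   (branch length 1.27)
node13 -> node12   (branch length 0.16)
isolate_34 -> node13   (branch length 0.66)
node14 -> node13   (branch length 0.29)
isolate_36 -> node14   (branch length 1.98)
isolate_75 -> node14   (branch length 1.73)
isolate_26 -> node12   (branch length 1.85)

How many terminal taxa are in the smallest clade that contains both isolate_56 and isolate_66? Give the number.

13

The MRCA of isolate_56 and isolate_66 is the node subtending ((isolate_64,(isolate_81,(((isolate_38,isolate_29),isolate_10),(isolate_16,isolate_66)))),(((isolate_42,isolate_21),isolate_83),(isolate_56,isolate_69,isolate_41))).
That clade contains 13 terminal taxa: isolate_10, isolate_16, isolate_21, isolate_29, isolate_38, isolate_41, isolate_42, isolate_56, isolate_64, isolate_66, isolate_69, isolate_81, isolate_83.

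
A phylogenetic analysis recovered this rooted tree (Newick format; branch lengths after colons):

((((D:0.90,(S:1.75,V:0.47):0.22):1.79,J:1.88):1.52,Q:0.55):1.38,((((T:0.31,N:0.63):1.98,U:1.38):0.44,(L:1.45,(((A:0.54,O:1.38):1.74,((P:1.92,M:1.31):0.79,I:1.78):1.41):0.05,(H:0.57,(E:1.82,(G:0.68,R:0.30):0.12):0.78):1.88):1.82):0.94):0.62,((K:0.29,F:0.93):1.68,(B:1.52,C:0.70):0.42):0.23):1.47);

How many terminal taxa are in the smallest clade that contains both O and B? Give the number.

17

The MRCA of O and B is the node subtending ((((T,N),U),(L,(((A,O),((P,M),I)),(H,(E,(G,R)))))),((K,F),(B,C))).
That clade contains 17 terminal taxa: A, B, C, E, F, G, H, I, K, L, M, N, O, P, R, T, U.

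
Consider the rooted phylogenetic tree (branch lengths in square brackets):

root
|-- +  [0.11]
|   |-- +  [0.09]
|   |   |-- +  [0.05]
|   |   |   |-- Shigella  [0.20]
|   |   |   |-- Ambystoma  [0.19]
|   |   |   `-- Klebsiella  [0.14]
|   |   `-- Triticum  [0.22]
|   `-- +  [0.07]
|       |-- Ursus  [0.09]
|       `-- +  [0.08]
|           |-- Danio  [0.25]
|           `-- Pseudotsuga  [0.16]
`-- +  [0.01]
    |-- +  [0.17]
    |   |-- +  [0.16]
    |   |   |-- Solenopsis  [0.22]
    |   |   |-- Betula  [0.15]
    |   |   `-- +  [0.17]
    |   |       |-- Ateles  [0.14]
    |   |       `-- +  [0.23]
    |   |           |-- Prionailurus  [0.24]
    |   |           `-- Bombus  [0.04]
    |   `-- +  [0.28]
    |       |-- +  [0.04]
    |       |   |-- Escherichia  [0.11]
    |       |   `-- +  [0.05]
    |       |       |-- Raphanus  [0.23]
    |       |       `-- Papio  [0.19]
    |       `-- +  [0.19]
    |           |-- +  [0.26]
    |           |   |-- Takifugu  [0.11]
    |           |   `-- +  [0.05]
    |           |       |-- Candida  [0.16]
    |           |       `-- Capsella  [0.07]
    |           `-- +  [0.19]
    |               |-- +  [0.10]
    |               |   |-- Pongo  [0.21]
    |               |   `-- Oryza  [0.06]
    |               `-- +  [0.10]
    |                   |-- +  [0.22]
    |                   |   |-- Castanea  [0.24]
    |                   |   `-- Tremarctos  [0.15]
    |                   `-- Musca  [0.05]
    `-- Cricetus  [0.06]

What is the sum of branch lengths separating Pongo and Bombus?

The path runs Pongo → … → MRCA → … → Bombus; the MRCA is the node subtending ((Solenopsis,Betula,(Ateles,(Prionailurus,Bombus))),((Escherichia,(Raphanus,Papio)),((Takifugu,(Candida,Capsella)),((Pongo,Oryza),((Castanea,Tremarctos),Musca))))).
Branch lengths along that path: 0.21 + 0.10 + 0.19 + 0.19 + 0.28 + 0.16 + 0.17 + 0.23 + 0.04 = 1.57.

1.57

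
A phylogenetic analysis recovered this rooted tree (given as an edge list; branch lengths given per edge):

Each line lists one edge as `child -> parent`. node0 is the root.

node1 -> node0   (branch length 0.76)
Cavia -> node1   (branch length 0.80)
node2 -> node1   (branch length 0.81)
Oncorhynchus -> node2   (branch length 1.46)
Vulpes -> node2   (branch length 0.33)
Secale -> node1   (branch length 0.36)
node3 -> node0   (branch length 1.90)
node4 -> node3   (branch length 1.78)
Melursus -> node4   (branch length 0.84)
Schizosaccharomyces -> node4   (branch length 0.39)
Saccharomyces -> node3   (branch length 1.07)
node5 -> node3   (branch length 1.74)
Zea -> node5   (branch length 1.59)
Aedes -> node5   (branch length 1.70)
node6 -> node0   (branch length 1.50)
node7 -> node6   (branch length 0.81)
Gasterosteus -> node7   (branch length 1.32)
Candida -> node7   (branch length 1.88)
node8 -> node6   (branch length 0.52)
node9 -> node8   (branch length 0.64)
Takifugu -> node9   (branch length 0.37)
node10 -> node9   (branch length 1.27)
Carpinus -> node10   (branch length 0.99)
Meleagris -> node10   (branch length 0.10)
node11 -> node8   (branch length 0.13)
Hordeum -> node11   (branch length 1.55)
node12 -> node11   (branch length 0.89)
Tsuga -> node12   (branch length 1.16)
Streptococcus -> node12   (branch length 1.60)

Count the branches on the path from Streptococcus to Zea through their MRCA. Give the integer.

The MRCA of Streptococcus and Zea is the root of the tree.
From Streptococcus up to that node: 5 branches. From Zea up to the same node: 3 branches. Total: 5 + 3 = 8.

8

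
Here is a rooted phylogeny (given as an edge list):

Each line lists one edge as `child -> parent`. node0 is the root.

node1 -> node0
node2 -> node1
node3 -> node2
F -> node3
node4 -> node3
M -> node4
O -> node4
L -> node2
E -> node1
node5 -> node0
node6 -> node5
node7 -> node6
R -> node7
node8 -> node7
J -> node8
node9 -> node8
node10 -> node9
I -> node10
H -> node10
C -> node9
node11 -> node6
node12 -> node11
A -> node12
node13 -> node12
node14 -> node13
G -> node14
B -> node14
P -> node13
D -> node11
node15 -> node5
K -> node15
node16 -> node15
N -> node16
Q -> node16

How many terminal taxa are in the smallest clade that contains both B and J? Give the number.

The MRCA of B and J is the node subtending ((R,(J,((I,H),C))),((A,((G,B),P)),D)).
That clade contains 10 terminal taxa: A, B, C, D, G, H, I, J, P, R.

10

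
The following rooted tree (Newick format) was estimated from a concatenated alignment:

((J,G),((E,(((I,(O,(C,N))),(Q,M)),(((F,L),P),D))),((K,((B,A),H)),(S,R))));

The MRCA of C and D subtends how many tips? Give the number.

10

The MRCA of C and D is the node subtending (((I,(O,(C,N))),(Q,M)),(((F,L),P),D)).
That clade contains 10 terminal taxa: C, D, F, I, L, M, N, O, P, Q.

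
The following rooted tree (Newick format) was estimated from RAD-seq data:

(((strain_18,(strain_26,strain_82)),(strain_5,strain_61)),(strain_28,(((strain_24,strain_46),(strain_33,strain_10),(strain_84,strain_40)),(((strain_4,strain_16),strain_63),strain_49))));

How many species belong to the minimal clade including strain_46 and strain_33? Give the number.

The MRCA of strain_46 and strain_33 is the node subtending ((strain_24,strain_46),(strain_33,strain_10),(strain_84,strain_40)).
That clade contains 6 terminal taxa: strain_10, strain_24, strain_33, strain_40, strain_46, strain_84.

6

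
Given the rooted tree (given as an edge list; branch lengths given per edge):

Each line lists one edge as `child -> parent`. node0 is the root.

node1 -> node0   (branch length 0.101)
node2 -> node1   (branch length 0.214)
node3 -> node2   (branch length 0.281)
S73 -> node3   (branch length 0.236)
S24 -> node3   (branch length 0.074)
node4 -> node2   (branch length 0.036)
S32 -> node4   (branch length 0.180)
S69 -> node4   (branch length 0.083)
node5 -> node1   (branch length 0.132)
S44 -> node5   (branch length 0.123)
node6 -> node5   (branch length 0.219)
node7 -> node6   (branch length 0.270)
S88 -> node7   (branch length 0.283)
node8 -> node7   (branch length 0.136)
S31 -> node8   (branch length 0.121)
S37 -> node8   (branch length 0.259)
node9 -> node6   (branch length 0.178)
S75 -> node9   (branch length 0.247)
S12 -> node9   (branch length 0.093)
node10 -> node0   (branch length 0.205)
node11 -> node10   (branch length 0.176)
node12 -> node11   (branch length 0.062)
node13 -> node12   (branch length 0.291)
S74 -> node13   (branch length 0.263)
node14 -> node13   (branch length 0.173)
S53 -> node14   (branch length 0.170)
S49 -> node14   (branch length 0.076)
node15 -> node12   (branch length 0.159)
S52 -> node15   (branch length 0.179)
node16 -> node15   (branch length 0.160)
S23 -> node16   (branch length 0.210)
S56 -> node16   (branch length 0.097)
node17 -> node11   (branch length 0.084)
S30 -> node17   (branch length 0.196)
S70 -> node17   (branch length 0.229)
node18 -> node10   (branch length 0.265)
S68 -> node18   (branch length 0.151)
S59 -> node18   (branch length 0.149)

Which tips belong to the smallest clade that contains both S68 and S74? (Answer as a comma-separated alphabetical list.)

Tracing S68: it sits inside (S68,S59).
Tracing S74: it sits inside (S74,(S53,S49)).
The smallest clade enclosing both is ((((S74,(S53,S49)),(S52,(S23,S56))),(S30,S70)),(S68,S59)); the answer is its 10 terminal taxa in alphabetical order.

S23, S30, S49, S52, S53, S56, S59, S68, S70, S74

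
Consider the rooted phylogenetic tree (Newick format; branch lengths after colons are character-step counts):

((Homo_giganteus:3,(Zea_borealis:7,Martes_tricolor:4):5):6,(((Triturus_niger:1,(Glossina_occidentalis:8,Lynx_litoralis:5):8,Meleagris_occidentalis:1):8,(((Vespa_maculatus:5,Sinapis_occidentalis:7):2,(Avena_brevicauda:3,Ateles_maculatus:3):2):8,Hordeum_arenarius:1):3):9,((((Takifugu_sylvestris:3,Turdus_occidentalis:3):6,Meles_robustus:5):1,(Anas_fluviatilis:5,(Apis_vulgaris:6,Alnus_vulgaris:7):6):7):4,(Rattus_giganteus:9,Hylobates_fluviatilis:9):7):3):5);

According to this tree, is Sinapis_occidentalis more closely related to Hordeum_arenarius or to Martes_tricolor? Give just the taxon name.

Hordeum_arenarius

The MRCA of Sinapis_occidentalis and Hordeum_arenarius subtends (((Vespa_maculatus,Sinapis_occidentalis),(Avena_brevicauda,Ateles_maculatus)),Hordeum_arenarius) (5 taxa).
The MRCA of Sinapis_occidentalis and Martes_tricolor is the root, subtending the entire tree (20 taxa).
The first is nested inside the second, so Sinapis_occidentalis shares a more recent common ancestor with Hordeum_arenarius.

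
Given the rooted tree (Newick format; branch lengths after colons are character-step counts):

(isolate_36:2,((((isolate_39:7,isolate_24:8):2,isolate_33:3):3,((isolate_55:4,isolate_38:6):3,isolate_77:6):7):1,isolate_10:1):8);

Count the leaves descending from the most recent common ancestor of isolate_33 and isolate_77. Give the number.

6

The MRCA of isolate_33 and isolate_77 is the node subtending (((isolate_39,isolate_24),isolate_33),((isolate_55,isolate_38),isolate_77)).
That clade contains 6 terminal taxa: isolate_24, isolate_33, isolate_38, isolate_39, isolate_55, isolate_77.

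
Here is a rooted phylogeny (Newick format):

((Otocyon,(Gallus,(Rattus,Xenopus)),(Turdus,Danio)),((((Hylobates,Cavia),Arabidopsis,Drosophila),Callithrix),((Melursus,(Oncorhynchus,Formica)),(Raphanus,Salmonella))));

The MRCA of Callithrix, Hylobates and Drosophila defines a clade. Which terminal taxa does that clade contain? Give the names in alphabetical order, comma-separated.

Arabidopsis, Callithrix, Cavia, Drosophila, Hylobates

Tracing Callithrix: it sits inside (((Hylobates,Cavia),Arabidopsis,Drosophila),Callithrix).
Tracing Hylobates: it sits inside (Hylobates,Cavia).
Tracing Drosophila: it sits inside ((Hylobates,Cavia),Arabidopsis,Drosophila).
The smallest clade enclosing all 3 is (((Hylobates,Cavia),Arabidopsis,Drosophila),Callithrix); the answer is its 5 terminal taxa in alphabetical order.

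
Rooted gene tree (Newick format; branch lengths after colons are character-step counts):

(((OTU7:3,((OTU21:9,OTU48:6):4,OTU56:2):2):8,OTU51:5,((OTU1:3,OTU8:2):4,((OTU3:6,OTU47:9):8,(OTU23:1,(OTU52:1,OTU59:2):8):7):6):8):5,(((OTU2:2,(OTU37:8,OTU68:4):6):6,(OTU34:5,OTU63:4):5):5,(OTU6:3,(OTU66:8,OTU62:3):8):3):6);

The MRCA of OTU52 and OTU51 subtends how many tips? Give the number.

The MRCA of OTU52 and OTU51 is the node subtending ((OTU7,((OTU21,OTU48),OTU56)),OTU51,((OTU1,OTU8),((OTU3,OTU47),(OTU23,(OTU52,OTU59))))).
That clade contains 12 terminal taxa: OTU1, OTU21, OTU23, OTU3, OTU47, OTU48, OTU51, OTU52, OTU56, OTU59, OTU7, OTU8.

12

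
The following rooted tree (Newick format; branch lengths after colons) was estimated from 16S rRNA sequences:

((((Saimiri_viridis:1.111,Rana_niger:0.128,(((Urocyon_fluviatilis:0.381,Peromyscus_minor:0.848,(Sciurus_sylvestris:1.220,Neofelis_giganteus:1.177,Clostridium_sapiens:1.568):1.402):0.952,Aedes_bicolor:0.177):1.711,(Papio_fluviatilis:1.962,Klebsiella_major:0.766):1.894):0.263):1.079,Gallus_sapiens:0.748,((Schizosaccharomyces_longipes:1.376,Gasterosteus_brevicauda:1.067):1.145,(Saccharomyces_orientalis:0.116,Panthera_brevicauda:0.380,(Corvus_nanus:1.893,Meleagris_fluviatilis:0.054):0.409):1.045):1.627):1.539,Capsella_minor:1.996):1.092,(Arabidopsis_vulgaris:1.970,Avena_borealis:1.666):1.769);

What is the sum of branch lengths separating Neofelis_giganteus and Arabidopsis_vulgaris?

12.954

The path runs Neofelis_giganteus → … → MRCA → … → Arabidopsis_vulgaris; the MRCA is the root of the tree.
Branch lengths along that path: 1.177 + 1.402 + 0.952 + 1.711 + 0.263 + 1.079 + 1.539 + 1.092 + 1.769 + 1.970 = 12.954.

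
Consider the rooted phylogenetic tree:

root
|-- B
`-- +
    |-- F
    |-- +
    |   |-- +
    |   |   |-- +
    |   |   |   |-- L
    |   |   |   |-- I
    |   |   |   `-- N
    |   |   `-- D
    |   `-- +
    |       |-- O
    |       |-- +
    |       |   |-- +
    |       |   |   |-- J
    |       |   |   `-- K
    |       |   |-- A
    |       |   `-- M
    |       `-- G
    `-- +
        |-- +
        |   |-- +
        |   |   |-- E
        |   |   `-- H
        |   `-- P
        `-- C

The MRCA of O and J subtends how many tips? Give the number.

The MRCA of O and J is the node subtending (O,((J,K),A,M),G).
That clade contains 6 terminal taxa: A, G, J, K, M, O.

6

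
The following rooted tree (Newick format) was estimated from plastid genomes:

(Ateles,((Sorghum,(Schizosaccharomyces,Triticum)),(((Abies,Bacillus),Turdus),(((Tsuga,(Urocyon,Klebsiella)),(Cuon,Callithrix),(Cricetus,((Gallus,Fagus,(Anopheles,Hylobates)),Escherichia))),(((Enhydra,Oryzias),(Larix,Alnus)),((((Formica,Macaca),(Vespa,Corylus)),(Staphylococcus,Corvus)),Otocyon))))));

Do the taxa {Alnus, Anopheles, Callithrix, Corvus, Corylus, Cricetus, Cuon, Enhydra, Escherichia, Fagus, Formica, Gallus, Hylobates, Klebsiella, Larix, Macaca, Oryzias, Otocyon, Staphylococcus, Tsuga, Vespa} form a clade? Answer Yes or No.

No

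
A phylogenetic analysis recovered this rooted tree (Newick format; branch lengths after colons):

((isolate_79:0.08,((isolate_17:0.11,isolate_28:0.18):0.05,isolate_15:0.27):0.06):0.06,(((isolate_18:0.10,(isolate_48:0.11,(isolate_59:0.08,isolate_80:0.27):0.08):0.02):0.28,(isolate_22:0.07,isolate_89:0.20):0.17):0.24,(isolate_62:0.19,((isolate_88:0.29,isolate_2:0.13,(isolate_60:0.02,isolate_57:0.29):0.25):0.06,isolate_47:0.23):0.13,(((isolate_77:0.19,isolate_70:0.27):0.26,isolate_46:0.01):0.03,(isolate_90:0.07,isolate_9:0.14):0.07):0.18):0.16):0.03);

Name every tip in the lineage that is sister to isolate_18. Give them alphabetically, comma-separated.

isolate_48, isolate_59, isolate_80

isolate_18 attaches to the tree at the node subtending (isolate_18,(isolate_48,(isolate_59,isolate_80))).
The other lineage descending from that same node — the sister group — is (isolate_48,(isolate_59,isolate_80)); its 3 tips in alphabetical order are the answer.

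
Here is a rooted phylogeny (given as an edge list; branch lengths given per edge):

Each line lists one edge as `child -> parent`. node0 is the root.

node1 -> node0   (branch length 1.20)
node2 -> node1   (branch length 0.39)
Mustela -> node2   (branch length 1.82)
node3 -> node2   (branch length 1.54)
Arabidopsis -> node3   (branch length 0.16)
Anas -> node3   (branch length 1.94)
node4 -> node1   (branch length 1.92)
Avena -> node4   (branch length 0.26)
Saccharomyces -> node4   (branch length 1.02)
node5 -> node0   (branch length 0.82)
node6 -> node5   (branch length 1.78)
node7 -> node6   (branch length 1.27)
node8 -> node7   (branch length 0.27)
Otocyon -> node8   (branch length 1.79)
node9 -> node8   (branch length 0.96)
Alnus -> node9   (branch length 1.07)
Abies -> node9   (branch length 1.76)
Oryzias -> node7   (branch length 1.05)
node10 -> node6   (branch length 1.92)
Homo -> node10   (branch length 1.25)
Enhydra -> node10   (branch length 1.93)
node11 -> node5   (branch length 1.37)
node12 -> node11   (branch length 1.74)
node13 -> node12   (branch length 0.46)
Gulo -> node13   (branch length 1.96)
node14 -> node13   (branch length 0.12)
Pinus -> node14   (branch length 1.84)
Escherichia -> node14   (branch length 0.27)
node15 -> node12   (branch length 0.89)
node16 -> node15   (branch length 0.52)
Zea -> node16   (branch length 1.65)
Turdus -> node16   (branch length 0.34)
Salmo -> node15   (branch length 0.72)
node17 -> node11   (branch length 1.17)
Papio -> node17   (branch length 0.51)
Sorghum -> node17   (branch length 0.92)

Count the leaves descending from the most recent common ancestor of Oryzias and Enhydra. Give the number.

6

The MRCA of Oryzias and Enhydra is the node subtending (((Otocyon,(Alnus,Abies)),Oryzias),(Homo,Enhydra)).
That clade contains 6 terminal taxa: Abies, Alnus, Enhydra, Homo, Oryzias, Otocyon.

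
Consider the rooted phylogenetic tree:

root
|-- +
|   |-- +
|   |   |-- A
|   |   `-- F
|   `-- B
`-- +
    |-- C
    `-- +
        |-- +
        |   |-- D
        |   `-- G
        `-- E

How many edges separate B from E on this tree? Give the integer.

The MRCA of B and E is the root of the tree.
From B up to that node: 2 branches. From E up to the same node: 3 branches. Total: 2 + 3 = 5.

5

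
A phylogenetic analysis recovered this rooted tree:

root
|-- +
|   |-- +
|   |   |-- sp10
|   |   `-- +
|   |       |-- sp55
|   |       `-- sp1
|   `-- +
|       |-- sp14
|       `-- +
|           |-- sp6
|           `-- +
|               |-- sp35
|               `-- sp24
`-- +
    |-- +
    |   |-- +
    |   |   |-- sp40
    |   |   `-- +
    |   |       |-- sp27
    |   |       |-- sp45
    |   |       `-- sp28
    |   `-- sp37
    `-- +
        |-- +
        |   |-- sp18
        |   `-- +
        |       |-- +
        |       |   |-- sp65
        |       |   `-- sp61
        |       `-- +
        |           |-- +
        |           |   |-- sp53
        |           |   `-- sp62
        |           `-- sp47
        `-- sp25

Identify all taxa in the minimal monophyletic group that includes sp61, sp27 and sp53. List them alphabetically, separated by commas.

Tracing sp61: it sits inside (sp65,sp61).
Tracing sp27: it sits inside (sp27,sp45,sp28).
Tracing sp53: it sits inside (sp53,sp62).
The smallest clade enclosing all 3 is (((sp40,(sp27,sp45,sp28)),sp37),((sp18,((sp65,sp61),((sp53,sp62),sp47))),sp25)); the answer is its 12 terminal taxa in alphabetical order.

sp18, sp25, sp27, sp28, sp37, sp40, sp45, sp47, sp53, sp61, sp62, sp65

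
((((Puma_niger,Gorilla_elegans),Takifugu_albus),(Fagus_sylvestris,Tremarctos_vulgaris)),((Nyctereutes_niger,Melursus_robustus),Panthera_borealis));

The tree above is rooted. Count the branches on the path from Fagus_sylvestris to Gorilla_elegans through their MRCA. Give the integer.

5

The MRCA of Fagus_sylvestris and Gorilla_elegans is the node subtending (((Puma_niger,Gorilla_elegans),Takifugu_albus),(Fagus_sylvestris,Tremarctos_vulgaris)).
From Fagus_sylvestris up to that node: 2 branches. From Gorilla_elegans up to the same node: 3 branches. Total: 2 + 3 = 5.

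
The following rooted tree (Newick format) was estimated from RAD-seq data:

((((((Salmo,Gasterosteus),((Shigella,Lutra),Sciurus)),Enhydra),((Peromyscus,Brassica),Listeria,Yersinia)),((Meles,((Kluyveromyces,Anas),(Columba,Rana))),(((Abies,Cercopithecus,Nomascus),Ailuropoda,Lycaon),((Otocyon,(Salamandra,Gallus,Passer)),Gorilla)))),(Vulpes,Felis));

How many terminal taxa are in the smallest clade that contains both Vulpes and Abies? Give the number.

The MRCA of Vulpes and Abies is the root, so the clade is the entire tree.
That clade contains 27 terminal taxa: Abies, Ailuropoda, Anas, Brassica, Cercopithecus, Columba, Enhydra, Felis, Gallus, Gasterosteus, Gorilla, Kluyveromyces, Listeria, Lutra, Lycaon, Meles, Nomascus, Otocyon, Passer, Peromyscus, Rana, Salamandra, Salmo, Sciurus, Shigella, Vulpes, Yersinia.

27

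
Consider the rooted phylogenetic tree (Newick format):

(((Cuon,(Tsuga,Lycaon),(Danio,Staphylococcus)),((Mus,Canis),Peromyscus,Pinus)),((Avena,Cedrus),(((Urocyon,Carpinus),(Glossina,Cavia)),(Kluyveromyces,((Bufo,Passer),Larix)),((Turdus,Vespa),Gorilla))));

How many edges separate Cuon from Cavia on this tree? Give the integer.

8

The MRCA of Cuon and Cavia is the root of the tree.
From Cuon up to that node: 3 branches. From Cavia up to the same node: 5 branches. Total: 3 + 5 = 8.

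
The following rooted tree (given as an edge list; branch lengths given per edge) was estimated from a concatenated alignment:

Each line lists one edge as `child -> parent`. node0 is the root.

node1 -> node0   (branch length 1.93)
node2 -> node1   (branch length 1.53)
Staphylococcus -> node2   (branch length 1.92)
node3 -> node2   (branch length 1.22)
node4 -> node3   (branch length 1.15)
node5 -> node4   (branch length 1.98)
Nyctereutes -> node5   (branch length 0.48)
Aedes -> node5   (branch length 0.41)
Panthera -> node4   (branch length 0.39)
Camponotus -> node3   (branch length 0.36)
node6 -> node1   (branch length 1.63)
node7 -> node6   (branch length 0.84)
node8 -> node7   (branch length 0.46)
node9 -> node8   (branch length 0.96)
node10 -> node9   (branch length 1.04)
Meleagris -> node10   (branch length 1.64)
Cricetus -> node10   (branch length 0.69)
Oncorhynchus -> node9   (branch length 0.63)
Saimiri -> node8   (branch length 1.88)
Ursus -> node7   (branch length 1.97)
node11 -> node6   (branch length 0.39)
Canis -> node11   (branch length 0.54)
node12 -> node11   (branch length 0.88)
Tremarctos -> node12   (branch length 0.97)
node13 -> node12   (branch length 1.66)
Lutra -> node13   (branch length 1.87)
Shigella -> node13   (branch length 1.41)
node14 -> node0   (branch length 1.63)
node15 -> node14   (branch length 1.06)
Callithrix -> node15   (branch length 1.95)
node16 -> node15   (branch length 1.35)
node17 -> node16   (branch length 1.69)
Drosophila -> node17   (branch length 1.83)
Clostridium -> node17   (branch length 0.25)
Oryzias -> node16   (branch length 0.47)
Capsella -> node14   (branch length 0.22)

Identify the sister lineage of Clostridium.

Clostridium attaches to the tree at the node subtending (Drosophila,Clostridium).
The other lineage descending from that same node — the sister group — is the single tip Drosophila.

Drosophila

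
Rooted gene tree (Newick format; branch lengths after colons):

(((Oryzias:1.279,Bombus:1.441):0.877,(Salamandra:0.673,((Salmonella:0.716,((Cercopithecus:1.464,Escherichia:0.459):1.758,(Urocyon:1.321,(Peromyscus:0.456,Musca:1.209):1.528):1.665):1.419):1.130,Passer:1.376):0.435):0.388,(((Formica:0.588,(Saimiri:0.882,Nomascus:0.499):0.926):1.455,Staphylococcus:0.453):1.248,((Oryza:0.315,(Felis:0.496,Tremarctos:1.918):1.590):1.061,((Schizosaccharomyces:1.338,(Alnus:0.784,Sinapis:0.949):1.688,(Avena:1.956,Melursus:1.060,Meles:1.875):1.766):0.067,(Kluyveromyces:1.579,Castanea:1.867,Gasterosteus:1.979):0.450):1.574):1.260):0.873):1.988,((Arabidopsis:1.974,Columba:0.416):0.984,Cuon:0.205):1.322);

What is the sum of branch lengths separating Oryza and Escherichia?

The path runs Oryza → … → MRCA → … → Escherichia; the MRCA is the node subtending ((Oryzias,Bombus),(Salamandra,((Salmonella,((Cercopithecus,Escherichia),(Urocyon,(Peromyscus,Musca)))),Passer)),(((Formica,(Saimiri,Nomascus)),Staphylococcus),((Oryza,(Felis,Tremarctos)),((Schizosaccharomyces,(Alnus,Sinapis),(Avena,Melursus,Meles)),(Kluyveromyces,Castanea,Gasterosteus))))).
Branch lengths along that path: 0.315 + 1.061 + 1.260 + 0.873 + 0.388 + 0.435 + 1.130 + 1.419 + 1.758 + 0.459 = 9.098.

9.098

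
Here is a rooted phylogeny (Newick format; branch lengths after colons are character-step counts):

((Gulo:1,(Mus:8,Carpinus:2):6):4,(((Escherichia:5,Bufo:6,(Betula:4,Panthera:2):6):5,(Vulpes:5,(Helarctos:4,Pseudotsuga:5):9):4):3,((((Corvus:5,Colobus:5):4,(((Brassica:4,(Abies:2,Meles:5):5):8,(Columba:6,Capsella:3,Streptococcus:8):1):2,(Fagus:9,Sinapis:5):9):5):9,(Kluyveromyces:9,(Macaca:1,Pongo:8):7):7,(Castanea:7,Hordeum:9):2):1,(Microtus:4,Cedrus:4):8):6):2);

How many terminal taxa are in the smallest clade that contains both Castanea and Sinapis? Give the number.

15

The MRCA of Castanea and Sinapis is the node subtending (((Corvus,Colobus),(((Brassica,(Abies,Meles)),(Columba,Capsella,Streptococcus)),(Fagus,Sinapis))),(Kluyveromyces,(Macaca,Pongo)),(Castanea,Hordeum)).
That clade contains 15 terminal taxa: Abies, Brassica, Capsella, Castanea, Colobus, Columba, Corvus, Fagus, Hordeum, Kluyveromyces, Macaca, Meles, Pongo, Sinapis, Streptococcus.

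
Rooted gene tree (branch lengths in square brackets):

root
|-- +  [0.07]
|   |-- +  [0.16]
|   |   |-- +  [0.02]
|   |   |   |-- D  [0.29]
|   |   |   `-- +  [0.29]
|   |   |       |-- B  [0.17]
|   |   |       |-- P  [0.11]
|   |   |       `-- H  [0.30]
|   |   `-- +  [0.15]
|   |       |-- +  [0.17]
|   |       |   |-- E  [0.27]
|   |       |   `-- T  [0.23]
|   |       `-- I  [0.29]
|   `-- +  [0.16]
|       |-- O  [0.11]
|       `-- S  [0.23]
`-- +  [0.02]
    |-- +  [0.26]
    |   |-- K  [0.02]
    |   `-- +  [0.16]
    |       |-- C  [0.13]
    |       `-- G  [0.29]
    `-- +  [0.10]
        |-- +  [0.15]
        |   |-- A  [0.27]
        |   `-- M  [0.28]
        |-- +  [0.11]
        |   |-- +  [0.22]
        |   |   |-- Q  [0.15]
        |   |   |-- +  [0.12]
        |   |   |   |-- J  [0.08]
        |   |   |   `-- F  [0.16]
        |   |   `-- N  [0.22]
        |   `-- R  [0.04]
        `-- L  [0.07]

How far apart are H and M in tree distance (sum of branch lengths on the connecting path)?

1.39

The path runs H → … → MRCA → … → M; the MRCA is the root of the tree.
Branch lengths along that path: 0.30 + 0.29 + 0.02 + 0.16 + 0.07 + 0.02 + 0.10 + 0.15 + 0.28 = 1.39.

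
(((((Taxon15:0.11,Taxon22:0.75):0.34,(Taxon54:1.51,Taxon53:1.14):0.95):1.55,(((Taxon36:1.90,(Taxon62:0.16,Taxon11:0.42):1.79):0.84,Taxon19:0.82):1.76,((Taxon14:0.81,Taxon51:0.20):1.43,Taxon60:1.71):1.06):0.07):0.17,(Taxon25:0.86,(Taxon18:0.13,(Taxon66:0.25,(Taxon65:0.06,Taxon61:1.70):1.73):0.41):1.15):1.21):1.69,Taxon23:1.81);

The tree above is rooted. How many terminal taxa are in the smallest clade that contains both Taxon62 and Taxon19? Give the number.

The MRCA of Taxon62 and Taxon19 is the node subtending ((Taxon36,(Taxon62,Taxon11)),Taxon19).
That clade contains 4 terminal taxa: Taxon11, Taxon19, Taxon36, Taxon62.

4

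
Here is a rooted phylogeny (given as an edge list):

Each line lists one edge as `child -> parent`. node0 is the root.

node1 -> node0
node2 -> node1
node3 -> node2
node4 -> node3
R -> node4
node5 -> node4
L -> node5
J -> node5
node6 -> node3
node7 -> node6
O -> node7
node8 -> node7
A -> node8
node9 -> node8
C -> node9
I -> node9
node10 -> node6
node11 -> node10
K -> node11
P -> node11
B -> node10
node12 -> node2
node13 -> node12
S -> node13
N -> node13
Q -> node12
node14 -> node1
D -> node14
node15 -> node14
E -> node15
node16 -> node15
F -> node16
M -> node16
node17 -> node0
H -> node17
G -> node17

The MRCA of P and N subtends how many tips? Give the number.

13

The MRCA of P and N is the node subtending (((R,(L,J)),((O,(A,(C,I))),((K,P),B))),((S,N),Q)).
That clade contains 13 terminal taxa: A, B, C, I, J, K, L, N, O, P, Q, R, S.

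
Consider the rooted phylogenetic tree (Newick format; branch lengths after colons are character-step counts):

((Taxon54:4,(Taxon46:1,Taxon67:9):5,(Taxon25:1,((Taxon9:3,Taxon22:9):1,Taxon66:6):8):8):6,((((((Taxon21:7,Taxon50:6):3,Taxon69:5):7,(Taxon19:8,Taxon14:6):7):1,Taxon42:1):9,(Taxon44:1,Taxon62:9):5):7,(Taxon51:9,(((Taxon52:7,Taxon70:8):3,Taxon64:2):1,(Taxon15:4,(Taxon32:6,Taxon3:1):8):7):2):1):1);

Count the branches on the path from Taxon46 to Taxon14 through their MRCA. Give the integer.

9

The MRCA of Taxon46 and Taxon14 is the root of the tree.
From Taxon46 up to that node: 3 branches. From Taxon14 up to the same node: 6 branches. Total: 3 + 6 = 9.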